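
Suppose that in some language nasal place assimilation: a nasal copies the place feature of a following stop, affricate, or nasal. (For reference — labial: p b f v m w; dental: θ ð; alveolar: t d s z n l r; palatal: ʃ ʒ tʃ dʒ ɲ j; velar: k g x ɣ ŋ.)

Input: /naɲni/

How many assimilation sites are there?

1

/ɲ/ before /n/ (alveolar) → [n]
1 segment changes.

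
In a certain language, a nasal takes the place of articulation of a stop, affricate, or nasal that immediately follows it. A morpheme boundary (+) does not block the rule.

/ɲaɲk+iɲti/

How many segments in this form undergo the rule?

2

/ɲ/ before /k/ (velar) → [ŋ]
/ɲ/ before /t/ (alveolar) → [n]
2 segments change.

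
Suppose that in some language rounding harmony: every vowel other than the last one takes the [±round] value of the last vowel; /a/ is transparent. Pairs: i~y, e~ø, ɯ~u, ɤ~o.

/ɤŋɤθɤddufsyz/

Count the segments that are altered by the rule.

/ɤ/ harmonizes with /y/ ([+round]) → [o]
/ɤ/ harmonizes with /y/ ([+round]) → [o]
/ɤ/ harmonizes with /y/ ([+round]) → [o]
3 segments change.

3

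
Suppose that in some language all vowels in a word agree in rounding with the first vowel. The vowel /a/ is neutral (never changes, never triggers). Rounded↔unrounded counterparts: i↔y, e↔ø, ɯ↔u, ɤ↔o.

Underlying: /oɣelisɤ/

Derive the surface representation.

[oɣølyso]

/e/ harmonizes with /o/ ([+round]) → [ø]
/i/ harmonizes with /o/ ([+round]) → [y]
/ɤ/ harmonizes with /o/ ([+round]) → [o]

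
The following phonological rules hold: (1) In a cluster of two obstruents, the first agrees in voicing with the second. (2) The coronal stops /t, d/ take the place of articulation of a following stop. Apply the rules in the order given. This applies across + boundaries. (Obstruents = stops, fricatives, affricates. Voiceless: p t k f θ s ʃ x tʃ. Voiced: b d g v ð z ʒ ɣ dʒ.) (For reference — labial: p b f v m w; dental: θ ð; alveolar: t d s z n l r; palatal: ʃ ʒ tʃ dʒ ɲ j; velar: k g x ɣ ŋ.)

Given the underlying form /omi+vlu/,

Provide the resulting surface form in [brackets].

Rule 1: no segment meets the rule's conditions; no change.
After rule 1: omi+vlu
Rule 2: no segment meets the rule's conditions; no change.

[omi+vlu]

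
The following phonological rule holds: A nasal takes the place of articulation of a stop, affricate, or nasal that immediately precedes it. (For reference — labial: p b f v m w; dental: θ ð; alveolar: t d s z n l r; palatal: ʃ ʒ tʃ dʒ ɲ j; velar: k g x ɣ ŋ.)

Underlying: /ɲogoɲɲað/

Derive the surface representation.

no segment meets the rule's conditions; no change.

[ɲogoɲɲað]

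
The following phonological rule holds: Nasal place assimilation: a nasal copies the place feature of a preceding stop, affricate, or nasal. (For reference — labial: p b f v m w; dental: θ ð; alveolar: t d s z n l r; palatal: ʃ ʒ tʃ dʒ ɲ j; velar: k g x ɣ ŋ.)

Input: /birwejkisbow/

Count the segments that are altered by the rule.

No segment meets the rule's conditions.

0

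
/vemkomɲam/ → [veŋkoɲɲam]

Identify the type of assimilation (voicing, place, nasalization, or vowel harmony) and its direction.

/m/→[ŋ] /m/→[ɲ].
Each target copies a feature from the following segment, so the direction is regressive.

place assimilation, regressive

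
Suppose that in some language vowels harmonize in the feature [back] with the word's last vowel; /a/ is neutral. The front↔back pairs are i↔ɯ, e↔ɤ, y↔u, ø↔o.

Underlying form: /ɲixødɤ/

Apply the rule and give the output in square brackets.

[ɲɯxodɤ]

/i/ harmonizes with /ɤ/ ([+back]) → [ɯ]
/ø/ harmonizes with /ɤ/ ([+back]) → [o]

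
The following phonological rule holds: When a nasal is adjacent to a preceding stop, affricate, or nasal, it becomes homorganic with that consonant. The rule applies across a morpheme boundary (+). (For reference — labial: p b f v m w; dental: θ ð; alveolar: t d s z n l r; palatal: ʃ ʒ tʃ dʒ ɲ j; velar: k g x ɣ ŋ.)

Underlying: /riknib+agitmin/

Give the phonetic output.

/n/ after /k/ (velar) → [ŋ]
/m/ after /t/ (alveolar) → [n]

[rikŋib+agitnin]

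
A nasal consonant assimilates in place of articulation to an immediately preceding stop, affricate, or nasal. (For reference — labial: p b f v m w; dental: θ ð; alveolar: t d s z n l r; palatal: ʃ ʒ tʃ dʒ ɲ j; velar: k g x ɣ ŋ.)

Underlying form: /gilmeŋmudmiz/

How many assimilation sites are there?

2

/m/ after /ŋ/ (velar) → [ŋ]
/m/ after /d/ (alveolar) → [n]
2 segments change.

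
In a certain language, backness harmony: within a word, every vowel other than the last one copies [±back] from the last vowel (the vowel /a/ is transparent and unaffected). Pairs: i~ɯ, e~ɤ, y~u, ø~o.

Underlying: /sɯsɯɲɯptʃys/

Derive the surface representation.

[sisiɲiptʃys]

/ɯ/ harmonizes with /y/ ([-back]) → [i]
/ɯ/ harmonizes with /y/ ([-back]) → [i]
/ɯ/ harmonizes with /y/ ([-back]) → [i]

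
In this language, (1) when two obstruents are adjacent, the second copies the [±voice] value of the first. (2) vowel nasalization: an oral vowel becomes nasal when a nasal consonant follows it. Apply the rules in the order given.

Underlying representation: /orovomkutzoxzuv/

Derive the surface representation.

Rule 1: /z/ after /t/ (voiceless) → [s]
Rule 1: /z/ after /x/ (voiceless) → [s]
After rule 1: orovomkutsoxsuv
Rule 2: /o/ before nasal /m/ → [õ]

[orovõmkutsoxsuv]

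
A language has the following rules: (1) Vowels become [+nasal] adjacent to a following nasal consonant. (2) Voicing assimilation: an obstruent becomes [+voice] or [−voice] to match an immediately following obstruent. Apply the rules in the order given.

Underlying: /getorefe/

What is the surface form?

Rule 1: no segment meets the rule's conditions; no change.
After rule 1: getorefe
Rule 2: no segment meets the rule's conditions; no change.

[getorefe]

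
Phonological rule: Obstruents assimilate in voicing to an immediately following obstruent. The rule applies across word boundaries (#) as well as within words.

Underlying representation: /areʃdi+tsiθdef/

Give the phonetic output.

/ʃ/ before /d/ (voiced) → [ʒ]
/θ/ before /d/ (voiced) → [ð]

[areʒdi+tsiðdef]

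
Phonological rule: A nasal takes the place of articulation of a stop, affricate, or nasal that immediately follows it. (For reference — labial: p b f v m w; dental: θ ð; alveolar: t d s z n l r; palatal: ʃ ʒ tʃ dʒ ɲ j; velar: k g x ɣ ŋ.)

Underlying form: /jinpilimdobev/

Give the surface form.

/n/ before /p/ (labial) → [m]
/m/ before /d/ (alveolar) → [n]

[jimpilindobev]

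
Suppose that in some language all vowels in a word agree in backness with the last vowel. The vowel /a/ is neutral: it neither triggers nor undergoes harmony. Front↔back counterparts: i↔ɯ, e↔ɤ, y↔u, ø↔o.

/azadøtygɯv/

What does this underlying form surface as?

/ø/ harmonizes with /ɯ/ ([+back]) → [o]
/y/ harmonizes with /ɯ/ ([+back]) → [u]

[azadotugɯv]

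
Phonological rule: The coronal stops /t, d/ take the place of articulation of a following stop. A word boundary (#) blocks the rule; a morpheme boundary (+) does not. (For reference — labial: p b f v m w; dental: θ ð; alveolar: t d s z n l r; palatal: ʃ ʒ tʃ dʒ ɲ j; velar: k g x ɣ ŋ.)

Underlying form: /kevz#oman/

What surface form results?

[kevz#oman]

no segment meets the rule's conditions; no change.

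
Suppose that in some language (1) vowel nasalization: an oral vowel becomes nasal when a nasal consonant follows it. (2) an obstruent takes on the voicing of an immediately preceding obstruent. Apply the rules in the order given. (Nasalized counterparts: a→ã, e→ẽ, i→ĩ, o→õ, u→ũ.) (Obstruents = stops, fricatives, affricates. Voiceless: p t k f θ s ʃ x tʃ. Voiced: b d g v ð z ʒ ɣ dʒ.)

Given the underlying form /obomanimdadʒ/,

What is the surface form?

[obõmãnĩmdadʒ]

Rule 1: /o/ before nasal /m/ → [õ]
Rule 1: /a/ before nasal /n/ → [ã]
Rule 1: /i/ before nasal /m/ → [ĩ]
After rule 1: obõmãnĩmdadʒ
Rule 2: no segment meets the rule's conditions; no change.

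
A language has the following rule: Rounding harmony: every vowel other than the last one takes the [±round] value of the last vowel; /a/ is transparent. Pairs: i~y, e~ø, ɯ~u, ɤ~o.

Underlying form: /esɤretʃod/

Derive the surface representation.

[øsorøtʃod]

/e/ harmonizes with /o/ ([+round]) → [ø]
/ɤ/ harmonizes with /o/ ([+round]) → [o]
/e/ harmonizes with /o/ ([+round]) → [ø]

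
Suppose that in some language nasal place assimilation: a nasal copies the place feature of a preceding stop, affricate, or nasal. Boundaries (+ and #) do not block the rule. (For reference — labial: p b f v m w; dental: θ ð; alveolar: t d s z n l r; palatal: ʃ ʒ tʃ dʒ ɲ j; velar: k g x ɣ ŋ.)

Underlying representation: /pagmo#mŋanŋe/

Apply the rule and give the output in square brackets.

[pagŋo#mmanne]

/m/ after /g/ (velar) → [ŋ]
/ŋ/ after /m/ (labial) → [m]
/ŋ/ after /n/ (alveolar) → [n]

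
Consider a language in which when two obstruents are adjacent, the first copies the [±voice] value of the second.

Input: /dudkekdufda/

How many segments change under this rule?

/d/ before /k/ (voiceless) → [t]
/k/ before /d/ (voiced) → [g]
/f/ before /d/ (voiced) → [v]
3 segments change.

3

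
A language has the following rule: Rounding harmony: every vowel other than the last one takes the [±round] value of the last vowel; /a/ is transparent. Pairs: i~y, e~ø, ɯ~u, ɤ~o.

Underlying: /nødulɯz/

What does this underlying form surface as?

/ø/ harmonizes with /ɯ/ ([-round]) → [e]
/u/ harmonizes with /ɯ/ ([-round]) → [ɯ]

[nedɯlɯz]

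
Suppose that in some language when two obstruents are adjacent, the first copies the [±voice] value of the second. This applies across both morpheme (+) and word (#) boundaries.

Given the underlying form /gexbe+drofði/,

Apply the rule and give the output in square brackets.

[geɣbe+drovði]

/x/ before /b/ (voiced) → [ɣ]
/f/ before /ð/ (voiced) → [v]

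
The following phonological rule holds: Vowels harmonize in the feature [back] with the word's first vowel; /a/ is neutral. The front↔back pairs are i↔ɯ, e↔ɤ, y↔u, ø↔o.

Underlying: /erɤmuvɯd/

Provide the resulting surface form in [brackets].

/ɤ/ harmonizes with /e/ ([-back]) → [e]
/u/ harmonizes with /e/ ([-back]) → [y]
/ɯ/ harmonizes with /e/ ([-back]) → [i]

[eremyvid]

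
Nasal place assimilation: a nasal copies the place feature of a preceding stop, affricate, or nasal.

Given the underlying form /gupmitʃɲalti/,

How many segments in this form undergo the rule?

No segment meets the rule's conditions.

0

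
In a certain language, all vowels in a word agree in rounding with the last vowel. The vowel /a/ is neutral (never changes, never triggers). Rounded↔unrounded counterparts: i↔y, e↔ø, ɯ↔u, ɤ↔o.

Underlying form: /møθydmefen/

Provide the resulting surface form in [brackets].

[meθidmefen]

/ø/ harmonizes with /e/ ([-round]) → [e]
/y/ harmonizes with /e/ ([-round]) → [i]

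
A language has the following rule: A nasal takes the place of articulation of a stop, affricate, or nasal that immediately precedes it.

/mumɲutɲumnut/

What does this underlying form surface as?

/ɲ/ after /m/ (labial) → [m]
/ɲ/ after /t/ (alveolar) → [n]
/n/ after /m/ (labial) → [m]

[mummutnummut]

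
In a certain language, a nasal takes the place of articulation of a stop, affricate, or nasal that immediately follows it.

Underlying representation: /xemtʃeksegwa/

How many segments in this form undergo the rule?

/m/ before /tʃ/ (palatal) → [ɲ]
1 segment changes.

1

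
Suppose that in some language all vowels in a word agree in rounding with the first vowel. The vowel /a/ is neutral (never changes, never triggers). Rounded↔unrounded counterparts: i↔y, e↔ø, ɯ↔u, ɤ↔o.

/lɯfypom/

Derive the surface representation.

[lɯfipɤm]

/y/ harmonizes with /ɯ/ ([-round]) → [i]
/o/ harmonizes with /ɯ/ ([-round]) → [ɤ]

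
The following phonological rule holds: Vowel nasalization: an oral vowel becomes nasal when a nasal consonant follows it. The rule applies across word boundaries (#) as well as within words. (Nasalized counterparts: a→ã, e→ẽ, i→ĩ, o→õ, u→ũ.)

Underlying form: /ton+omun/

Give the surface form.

/o/ before nasal /n/ → [õ]
/o/ before nasal /m/ → [õ]
/u/ before nasal /n/ → [ũ]

[tõn+õmũn]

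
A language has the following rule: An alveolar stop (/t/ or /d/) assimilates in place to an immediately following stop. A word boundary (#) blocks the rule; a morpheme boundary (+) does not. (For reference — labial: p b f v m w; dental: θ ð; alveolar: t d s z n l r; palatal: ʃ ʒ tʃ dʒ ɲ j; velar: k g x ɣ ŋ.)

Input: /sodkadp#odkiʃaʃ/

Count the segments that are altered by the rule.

3

/d/ before /k/ (velar) → [g]
/d/ before /p/ (labial) → [b]
/d/ before /k/ (velar) → [g]
3 segments change.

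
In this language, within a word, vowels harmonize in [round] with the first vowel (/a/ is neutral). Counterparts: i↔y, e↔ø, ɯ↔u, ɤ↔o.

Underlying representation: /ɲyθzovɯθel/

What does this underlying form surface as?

/ɯ/ harmonizes with /y/ ([+round]) → [u]
/e/ harmonizes with /y/ ([+round]) → [ø]

[ɲyθzovuθøl]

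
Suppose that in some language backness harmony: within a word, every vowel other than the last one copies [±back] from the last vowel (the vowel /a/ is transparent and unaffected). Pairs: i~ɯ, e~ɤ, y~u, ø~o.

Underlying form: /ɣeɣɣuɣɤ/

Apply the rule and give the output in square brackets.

[ɣɤɣɣuɣɤ]

/e/ harmonizes with /ɤ/ ([+back]) → [ɤ]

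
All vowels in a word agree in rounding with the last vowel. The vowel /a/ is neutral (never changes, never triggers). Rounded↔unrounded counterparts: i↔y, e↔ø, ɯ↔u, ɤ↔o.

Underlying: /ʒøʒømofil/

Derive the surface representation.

[ʒeʒemɤfil]

/ø/ harmonizes with /i/ ([-round]) → [e]
/ø/ harmonizes with /i/ ([-round]) → [e]
/o/ harmonizes with /i/ ([-round]) → [ɤ]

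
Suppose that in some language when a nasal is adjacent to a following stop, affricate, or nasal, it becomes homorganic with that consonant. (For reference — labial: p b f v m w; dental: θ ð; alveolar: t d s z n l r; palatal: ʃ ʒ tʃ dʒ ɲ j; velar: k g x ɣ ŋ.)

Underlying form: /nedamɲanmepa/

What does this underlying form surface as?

/m/ before /ɲ/ (palatal) → [ɲ]
/n/ before /m/ (labial) → [m]

[nedaɲɲammepa]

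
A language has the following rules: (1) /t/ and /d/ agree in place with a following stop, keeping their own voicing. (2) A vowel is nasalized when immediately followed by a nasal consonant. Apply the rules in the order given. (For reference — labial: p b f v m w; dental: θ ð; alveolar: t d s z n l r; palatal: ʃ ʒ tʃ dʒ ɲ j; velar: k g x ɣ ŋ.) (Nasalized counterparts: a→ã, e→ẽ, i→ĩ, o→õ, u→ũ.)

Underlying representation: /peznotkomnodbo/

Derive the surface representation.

[peznokkõmnobbo]

Rule 1: /t/ before /k/ (velar) → [k]
Rule 1: /d/ before /b/ (labial) → [b]
After rule 1: peznokkomnobbo
Rule 2: /o/ before nasal /m/ → [õ]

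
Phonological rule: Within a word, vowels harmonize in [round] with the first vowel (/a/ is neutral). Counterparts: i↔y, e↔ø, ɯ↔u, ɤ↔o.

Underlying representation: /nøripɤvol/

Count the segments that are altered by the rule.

2

/i/ harmonizes with /ø/ ([+round]) → [y]
/ɤ/ harmonizes with /ø/ ([+round]) → [o]
2 segments change.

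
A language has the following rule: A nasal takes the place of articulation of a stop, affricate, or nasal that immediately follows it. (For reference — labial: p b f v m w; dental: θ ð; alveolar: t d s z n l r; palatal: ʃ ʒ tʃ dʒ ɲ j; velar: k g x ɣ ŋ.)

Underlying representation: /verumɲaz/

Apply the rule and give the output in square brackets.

[veruɲɲaz]

/m/ before /ɲ/ (palatal) → [ɲ]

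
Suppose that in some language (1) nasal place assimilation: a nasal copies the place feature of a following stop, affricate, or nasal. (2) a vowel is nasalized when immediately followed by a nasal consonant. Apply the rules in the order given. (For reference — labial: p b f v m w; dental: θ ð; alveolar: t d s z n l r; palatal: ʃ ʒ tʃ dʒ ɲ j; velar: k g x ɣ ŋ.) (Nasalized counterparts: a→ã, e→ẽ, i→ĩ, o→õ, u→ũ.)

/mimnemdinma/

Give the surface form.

Rule 1: /m/ before /n/ (alveolar) → [n]
Rule 1: /m/ before /d/ (alveolar) → [n]
Rule 1: /n/ before /m/ (labial) → [m]
After rule 1: minnendimma
Rule 2: /i/ before nasal /n/ → [ĩ]
Rule 2: /e/ before nasal /n/ → [ẽ]
Rule 2: /i/ before nasal /m/ → [ĩ]

[mĩnnẽndĩmma]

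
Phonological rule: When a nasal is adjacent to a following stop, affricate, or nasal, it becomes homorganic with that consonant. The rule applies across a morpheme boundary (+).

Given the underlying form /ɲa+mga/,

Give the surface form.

/m/ before /g/ (velar) → [ŋ]

[ɲa+ŋga]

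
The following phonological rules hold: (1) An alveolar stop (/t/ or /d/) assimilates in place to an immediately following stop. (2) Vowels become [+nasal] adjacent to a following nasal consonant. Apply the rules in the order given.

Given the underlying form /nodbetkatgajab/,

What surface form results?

Rule 1: /d/ before /b/ (labial) → [b]
Rule 1: /t/ before /k/ (velar) → [k]
Rule 1: /t/ before /g/ (velar) → [k]
After rule 1: nobbekkakgajab
Rule 2: no segment meets the rule's conditions; no change.

[nobbekkakgajab]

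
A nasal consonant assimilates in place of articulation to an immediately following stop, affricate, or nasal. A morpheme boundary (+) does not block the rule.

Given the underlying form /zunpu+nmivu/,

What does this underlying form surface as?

[zumpu+mmivu]

/n/ before /p/ (labial) → [m]
/n/ before /m/ (labial) → [m]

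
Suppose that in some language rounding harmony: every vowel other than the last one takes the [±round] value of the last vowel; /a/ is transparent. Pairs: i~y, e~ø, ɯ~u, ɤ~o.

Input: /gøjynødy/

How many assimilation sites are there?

0

No segment meets the rule's conditions.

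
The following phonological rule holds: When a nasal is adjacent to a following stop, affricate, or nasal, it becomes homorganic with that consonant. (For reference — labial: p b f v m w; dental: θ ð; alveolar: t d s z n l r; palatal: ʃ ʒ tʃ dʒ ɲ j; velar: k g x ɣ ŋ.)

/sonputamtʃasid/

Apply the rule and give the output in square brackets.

[somputaɲtʃasid]

/n/ before /p/ (labial) → [m]
/m/ before /tʃ/ (palatal) → [ɲ]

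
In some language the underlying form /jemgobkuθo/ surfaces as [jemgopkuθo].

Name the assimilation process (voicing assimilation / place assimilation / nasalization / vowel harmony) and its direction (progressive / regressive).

/b/→[p].
Each target copies a feature from the following segment, so the direction is regressive.

voicing assimilation, regressive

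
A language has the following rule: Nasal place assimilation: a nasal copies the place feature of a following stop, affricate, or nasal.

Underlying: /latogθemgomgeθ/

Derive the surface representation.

/m/ before /g/ (velar) → [ŋ]
/m/ before /g/ (velar) → [ŋ]

[latogθeŋgoŋgeθ]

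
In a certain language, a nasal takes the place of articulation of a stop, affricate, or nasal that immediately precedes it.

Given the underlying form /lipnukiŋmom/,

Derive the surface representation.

/n/ after /p/ (labial) → [m]
/m/ after /ŋ/ (velar) → [ŋ]

[lipmukiŋŋom]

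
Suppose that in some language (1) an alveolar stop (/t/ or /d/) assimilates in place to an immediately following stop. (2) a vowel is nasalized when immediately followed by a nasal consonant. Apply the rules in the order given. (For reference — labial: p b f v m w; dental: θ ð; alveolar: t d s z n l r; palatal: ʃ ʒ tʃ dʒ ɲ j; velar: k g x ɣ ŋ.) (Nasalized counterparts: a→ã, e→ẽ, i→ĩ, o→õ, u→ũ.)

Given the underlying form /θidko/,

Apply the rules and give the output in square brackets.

[θigko]

Rule 1: /d/ before /k/ (velar) → [g]
After rule 1: θigko
Rule 2: no segment meets the rule's conditions; no change.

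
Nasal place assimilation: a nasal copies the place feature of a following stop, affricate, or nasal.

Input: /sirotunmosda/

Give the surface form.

/n/ before /m/ (labial) → [m]

[sirotummosda]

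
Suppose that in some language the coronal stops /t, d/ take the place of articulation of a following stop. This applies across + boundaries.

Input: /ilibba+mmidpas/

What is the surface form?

/d/ before /p/ (labial) → [b]

[ilibba+mmibpas]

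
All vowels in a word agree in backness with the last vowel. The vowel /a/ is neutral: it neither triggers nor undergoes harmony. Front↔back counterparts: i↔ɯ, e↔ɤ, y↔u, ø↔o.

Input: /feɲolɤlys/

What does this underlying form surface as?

[feɲølelys]

/o/ harmonizes with /y/ ([-back]) → [ø]
/ɤ/ harmonizes with /y/ ([-back]) → [e]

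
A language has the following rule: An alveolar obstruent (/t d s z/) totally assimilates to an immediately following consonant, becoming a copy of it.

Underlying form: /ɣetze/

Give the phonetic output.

[ɣezze]

/t/ before /z/ → [z] (total assimilation)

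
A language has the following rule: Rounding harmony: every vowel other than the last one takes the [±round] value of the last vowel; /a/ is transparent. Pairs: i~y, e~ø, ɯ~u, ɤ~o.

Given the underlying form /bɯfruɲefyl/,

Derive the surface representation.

/ɯ/ harmonizes with /y/ ([+round]) → [u]
/e/ harmonizes with /y/ ([+round]) → [ø]

[bufruɲøfyl]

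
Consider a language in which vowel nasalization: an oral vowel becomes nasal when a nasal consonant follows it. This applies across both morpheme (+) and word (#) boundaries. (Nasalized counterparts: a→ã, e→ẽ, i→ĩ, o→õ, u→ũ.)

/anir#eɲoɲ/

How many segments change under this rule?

/a/ before nasal /n/ → [ã]
/e/ before nasal /ɲ/ → [ẽ]
/o/ before nasal /ɲ/ → [õ]
3 segments change.

3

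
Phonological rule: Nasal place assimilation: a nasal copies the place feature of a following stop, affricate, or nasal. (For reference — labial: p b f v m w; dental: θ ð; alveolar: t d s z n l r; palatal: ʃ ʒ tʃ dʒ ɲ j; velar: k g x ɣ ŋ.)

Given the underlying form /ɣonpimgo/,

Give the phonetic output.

[ɣompiŋgo]

/n/ before /p/ (labial) → [m]
/m/ before /g/ (velar) → [ŋ]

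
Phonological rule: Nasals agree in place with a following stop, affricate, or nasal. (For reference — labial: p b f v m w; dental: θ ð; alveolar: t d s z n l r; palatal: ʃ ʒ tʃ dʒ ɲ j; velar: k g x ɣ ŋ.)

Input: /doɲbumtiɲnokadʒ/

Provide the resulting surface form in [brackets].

[dombuntinnokadʒ]

/ɲ/ before /b/ (labial) → [m]
/m/ before /t/ (alveolar) → [n]
/ɲ/ before /n/ (alveolar) → [n]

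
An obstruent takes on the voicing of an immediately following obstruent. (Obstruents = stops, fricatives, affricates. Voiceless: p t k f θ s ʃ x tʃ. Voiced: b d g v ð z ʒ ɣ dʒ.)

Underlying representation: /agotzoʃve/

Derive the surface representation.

[agodzoʒve]

/t/ before /z/ (voiced) → [d]
/ʃ/ before /v/ (voiced) → [ʒ]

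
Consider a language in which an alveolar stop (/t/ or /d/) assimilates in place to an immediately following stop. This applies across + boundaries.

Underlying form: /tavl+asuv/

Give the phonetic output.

[tavl+asuv]

no segment meets the rule's conditions; no change.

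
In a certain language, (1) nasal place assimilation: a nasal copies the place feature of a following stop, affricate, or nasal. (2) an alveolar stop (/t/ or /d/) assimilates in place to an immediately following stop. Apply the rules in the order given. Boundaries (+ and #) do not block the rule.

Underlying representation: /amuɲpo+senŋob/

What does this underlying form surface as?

[amumpo+seŋŋob]

Rule 1: /ɲ/ before /p/ (labial) → [m]
Rule 1: /n/ before /ŋ/ (velar) → [ŋ]
After rule 1: amumpo+seŋŋob
Rule 2: no segment meets the rule's conditions; no change.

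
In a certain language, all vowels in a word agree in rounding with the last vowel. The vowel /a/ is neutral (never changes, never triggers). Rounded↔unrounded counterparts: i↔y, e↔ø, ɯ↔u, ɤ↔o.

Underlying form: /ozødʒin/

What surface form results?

[ɤzedʒin]

/o/ harmonizes with /i/ ([-round]) → [ɤ]
/ø/ harmonizes with /i/ ([-round]) → [e]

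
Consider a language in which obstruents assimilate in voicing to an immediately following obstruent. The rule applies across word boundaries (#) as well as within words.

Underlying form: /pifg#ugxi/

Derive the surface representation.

/f/ before /g/ (voiced) → [v]
/g/ before /x/ (voiceless) → [k]

[pivg#ukxi]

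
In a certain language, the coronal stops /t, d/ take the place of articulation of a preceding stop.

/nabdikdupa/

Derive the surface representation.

[nabbikgupa]

/d/ after /b/ (labial) → [b]
/d/ after /k/ (velar) → [g]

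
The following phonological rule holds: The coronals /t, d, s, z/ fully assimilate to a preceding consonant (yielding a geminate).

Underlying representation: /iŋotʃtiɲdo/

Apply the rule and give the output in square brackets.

/t/ after /tʃ/ → [tʃ] (total assimilation)
/d/ after /ɲ/ → [ɲ] (total assimilation)

[iŋotʃtʃiɲɲo]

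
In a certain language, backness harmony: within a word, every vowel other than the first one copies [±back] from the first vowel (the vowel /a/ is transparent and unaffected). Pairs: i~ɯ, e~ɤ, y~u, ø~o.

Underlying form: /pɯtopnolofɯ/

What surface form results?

no segment meets the rule's conditions; no change.

[pɯtopnolofɯ]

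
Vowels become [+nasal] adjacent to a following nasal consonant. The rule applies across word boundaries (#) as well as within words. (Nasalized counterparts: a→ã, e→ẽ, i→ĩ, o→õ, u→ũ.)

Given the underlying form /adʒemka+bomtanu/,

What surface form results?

[adʒẽmka+bõmtãnu]

/e/ before nasal /m/ → [ẽ]
/o/ before nasal /m/ → [õ]
/a/ before nasal /n/ → [ã]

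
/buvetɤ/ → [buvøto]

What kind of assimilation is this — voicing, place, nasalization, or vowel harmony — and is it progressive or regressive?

/e/→[ø] /ɤ/→[o].
Vowels agree with the first vowel, so the harmony is progressive.

vowel harmony, progressive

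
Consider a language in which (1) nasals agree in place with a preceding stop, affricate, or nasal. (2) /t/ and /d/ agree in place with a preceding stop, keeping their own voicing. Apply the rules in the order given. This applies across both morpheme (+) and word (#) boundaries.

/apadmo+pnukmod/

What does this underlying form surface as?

[apadno+pmukŋod]

Rule 1: /m/ after /d/ (alveolar) → [n]
Rule 1: /n/ after /p/ (labial) → [m]
Rule 1: /m/ after /k/ (velar) → [ŋ]
After rule 1: apadno+pmukŋod
Rule 2: no segment meets the rule's conditions; no change.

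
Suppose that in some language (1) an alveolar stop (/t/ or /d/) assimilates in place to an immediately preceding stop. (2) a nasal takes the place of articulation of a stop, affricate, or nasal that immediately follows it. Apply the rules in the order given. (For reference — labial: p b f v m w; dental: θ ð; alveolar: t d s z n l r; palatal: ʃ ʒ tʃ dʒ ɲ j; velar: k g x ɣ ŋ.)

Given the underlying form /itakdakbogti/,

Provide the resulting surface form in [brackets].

Rule 1: /d/ after /k/ (velar) → [g]
Rule 1: /t/ after /g/ (velar) → [k]
After rule 1: itakgakbogki
Rule 2: no segment meets the rule's conditions; no change.

[itakgakbogki]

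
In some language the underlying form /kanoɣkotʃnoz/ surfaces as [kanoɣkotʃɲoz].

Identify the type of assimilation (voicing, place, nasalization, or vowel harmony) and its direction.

place assimilation, progressive

/n/→[ɲ].
Each target copies a feature from the preceding segment, so the direction is progressive.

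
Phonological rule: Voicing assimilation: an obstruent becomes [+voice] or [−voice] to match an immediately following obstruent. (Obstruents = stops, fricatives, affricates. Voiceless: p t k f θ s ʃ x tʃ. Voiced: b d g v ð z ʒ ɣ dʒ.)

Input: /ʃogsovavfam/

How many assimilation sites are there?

2

/g/ before /s/ (voiceless) → [k]
/v/ before /f/ (voiceless) → [f]
2 segments change.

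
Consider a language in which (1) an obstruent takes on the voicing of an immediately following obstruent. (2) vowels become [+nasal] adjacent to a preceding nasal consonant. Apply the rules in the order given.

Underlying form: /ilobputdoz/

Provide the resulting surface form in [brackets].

Rule 1: /b/ before /p/ (voiceless) → [p]
Rule 1: /t/ before /d/ (voiced) → [d]
After rule 1: iloppuddoz
Rule 2: no segment meets the rule's conditions; no change.

[iloppuddoz]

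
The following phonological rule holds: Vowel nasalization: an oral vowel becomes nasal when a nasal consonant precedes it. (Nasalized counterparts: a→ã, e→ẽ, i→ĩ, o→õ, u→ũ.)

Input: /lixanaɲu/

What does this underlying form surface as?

[lixanãɲũ]

/a/ after nasal /n/ → [ã]
/u/ after nasal /ɲ/ → [ũ]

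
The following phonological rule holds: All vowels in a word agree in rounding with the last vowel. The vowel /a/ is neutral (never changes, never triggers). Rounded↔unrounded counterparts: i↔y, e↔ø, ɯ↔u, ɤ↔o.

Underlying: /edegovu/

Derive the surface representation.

[ødøgovu]

/e/ harmonizes with /u/ ([+round]) → [ø]
/e/ harmonizes with /u/ ([+round]) → [ø]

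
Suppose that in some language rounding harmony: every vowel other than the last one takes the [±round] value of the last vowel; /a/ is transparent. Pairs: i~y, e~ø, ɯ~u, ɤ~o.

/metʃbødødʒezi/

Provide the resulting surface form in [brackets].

/ø/ harmonizes with /i/ ([-round]) → [e]
/ø/ harmonizes with /i/ ([-round]) → [e]

[metʃbededʒezi]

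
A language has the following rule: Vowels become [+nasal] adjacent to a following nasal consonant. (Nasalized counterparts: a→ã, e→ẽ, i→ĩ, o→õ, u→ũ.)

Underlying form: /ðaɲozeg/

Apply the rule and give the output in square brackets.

/a/ before nasal /ɲ/ → [ã]

[ðãɲozeg]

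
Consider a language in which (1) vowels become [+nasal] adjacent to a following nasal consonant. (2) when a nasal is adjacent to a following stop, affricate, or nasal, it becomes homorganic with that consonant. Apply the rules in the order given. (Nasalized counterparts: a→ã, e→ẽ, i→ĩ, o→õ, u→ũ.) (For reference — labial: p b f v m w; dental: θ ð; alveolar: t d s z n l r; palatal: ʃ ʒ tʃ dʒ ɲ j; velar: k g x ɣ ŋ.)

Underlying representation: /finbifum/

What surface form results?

Rule 1: /i/ before nasal /n/ → [ĩ]
Rule 1: /u/ before nasal /m/ → [ũ]
After rule 1: fĩnbifũm
Rule 2: /n/ before /b/ (labial) → [m]

[fĩmbifũm]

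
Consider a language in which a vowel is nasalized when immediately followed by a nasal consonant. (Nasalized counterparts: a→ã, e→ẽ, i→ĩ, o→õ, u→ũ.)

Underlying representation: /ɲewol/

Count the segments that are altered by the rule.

No segment meets the rule's conditions.

0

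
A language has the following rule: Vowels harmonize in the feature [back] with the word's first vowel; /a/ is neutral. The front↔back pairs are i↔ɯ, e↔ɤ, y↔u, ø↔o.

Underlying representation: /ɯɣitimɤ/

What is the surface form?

/i/ harmonizes with /ɯ/ ([+back]) → [ɯ]
/i/ harmonizes with /ɯ/ ([+back]) → [ɯ]

[ɯɣɯtɯmɤ]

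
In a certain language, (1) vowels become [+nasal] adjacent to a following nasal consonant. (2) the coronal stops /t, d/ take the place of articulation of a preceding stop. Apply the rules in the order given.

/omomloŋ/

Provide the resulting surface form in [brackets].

[õmõmlõŋ]

Rule 1: /o/ before nasal /m/ → [õ]
Rule 1: /o/ before nasal /m/ → [õ]
Rule 1: /o/ before nasal /ŋ/ → [õ]
After rule 1: õmõmlõŋ
Rule 2: no segment meets the rule's conditions; no change.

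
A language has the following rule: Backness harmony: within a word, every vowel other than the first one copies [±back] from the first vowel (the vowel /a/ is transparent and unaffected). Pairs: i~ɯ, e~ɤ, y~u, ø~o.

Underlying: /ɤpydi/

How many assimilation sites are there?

/y/ harmonizes with /ɤ/ ([+back]) → [u]
/i/ harmonizes with /ɤ/ ([+back]) → [ɯ]
2 segments change.

2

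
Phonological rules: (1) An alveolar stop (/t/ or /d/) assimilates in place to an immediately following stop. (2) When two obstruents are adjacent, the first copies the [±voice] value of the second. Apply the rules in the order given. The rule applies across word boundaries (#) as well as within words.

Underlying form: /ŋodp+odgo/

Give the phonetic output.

[ŋopp+oggo]

Rule 1: /d/ before /p/ (labial) → [b]
Rule 1: /d/ before /g/ (velar) → [g]
After rule 1: ŋobp+oggo
Rule 2: /b/ before /p/ (voiceless) → [p]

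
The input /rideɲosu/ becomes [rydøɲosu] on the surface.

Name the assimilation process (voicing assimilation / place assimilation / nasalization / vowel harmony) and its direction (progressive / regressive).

/i/→[y] /e/→[ø].
Vowels agree with the last vowel, so the harmony is regressive.

vowel harmony, regressive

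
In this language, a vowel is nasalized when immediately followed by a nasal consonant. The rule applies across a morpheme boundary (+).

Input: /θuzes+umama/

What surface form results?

[θuzes+ũmãma]

/u/ before nasal /m/ → [ũ]
/a/ before nasal /m/ → [ã]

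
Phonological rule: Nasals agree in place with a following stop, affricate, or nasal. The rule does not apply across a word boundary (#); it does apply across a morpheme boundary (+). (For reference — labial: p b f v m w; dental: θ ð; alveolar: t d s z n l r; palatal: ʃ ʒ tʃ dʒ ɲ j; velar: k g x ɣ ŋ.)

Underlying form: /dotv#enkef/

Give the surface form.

/n/ before /k/ (velar) → [ŋ]

[dotv#eŋkef]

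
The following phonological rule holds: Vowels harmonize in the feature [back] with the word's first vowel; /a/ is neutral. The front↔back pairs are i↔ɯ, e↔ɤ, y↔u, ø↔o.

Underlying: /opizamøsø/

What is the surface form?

[opɯzamoso]

/i/ harmonizes with /o/ ([+back]) → [ɯ]
/ø/ harmonizes with /o/ ([+back]) → [o]
/ø/ harmonizes with /o/ ([+back]) → [o]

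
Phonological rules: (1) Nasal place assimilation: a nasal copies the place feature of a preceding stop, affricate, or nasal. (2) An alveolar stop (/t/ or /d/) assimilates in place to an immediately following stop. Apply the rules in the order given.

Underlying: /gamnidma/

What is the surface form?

[gammidna]

Rule 1: /n/ after /m/ (labial) → [m]
Rule 1: /m/ after /d/ (alveolar) → [n]
After rule 1: gammidna
Rule 2: no segment meets the rule's conditions; no change.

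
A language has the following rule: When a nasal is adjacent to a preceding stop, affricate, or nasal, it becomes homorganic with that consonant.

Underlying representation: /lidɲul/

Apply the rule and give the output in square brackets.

/ɲ/ after /d/ (alveolar) → [n]

[lidnul]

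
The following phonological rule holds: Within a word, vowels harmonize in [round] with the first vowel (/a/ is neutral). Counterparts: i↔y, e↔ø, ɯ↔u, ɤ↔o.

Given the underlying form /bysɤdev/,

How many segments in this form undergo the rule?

2

/ɤ/ harmonizes with /y/ ([+round]) → [o]
/e/ harmonizes with /y/ ([+round]) → [ø]
2 segments change.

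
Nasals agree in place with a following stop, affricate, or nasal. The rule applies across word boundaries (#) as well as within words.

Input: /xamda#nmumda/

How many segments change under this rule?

3

/m/ before /d/ (alveolar) → [n]
/n/ before /m/ (labial) → [m]
/m/ before /d/ (alveolar) → [n]
3 segments change.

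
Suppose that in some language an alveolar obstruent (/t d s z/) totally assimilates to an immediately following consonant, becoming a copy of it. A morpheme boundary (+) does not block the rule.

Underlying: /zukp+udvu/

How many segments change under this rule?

/d/ before /v/ → [v] (total assimilation)
1 segment changes.

1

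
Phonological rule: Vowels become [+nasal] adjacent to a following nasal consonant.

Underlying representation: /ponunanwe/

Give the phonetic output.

[põnũnãnwe]

/o/ before nasal /n/ → [õ]
/u/ before nasal /n/ → [ũ]
/a/ before nasal /n/ → [ã]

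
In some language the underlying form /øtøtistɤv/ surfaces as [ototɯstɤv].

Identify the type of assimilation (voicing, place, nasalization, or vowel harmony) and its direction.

/ø/→[o] /ø/→[o] /i/→[ɯ].
Vowels agree with the last vowel, so the harmony is regressive.

vowel harmony, regressive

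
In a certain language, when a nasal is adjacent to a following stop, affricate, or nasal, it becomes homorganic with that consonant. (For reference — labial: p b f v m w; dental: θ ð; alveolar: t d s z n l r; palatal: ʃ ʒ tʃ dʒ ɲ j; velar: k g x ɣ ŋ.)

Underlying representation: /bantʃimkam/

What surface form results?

[baɲtʃiŋkam]

/n/ before /tʃ/ (palatal) → [ɲ]
/m/ before /k/ (velar) → [ŋ]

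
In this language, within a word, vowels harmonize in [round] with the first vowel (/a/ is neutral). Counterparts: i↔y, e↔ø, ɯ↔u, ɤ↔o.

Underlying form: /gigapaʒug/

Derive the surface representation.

/u/ harmonizes with /i/ ([-round]) → [ɯ]

[gigapaʒɯg]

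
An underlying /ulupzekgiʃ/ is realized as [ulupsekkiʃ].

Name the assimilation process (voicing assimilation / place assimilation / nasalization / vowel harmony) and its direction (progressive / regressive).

voicing assimilation, progressive

/z/→[s] /g/→[k].
Each target copies a feature from the preceding segment, so the direction is progressive.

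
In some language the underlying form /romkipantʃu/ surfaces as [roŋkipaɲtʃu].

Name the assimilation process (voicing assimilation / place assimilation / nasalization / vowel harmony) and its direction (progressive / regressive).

place assimilation, regressive

/m/→[ŋ] /n/→[ɲ].
Each target copies a feature from the following segment, so the direction is regressive.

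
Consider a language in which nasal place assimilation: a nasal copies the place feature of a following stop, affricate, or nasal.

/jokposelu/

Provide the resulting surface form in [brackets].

[jokposelu]

no segment meets the rule's conditions; no change.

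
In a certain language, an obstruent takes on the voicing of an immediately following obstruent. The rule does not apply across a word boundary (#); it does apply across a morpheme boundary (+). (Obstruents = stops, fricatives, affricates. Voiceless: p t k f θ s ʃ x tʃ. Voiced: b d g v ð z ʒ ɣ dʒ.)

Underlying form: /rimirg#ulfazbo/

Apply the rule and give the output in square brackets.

[rimirg#ulfazbo]

no segment meets the rule's conditions; no change.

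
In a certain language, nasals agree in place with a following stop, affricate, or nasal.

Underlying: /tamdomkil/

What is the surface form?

[tandoŋkil]

/m/ before /d/ (alveolar) → [n]
/m/ before /k/ (velar) → [ŋ]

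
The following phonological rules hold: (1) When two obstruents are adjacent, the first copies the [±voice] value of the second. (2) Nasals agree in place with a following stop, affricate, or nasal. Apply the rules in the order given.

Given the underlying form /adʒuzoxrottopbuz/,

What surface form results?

Rule 1: /p/ before /b/ (voiced) → [b]
After rule 1: adʒuzoxrottobbuz
Rule 2: no segment meets the rule's conditions; no change.

[adʒuzoxrottobbuz]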